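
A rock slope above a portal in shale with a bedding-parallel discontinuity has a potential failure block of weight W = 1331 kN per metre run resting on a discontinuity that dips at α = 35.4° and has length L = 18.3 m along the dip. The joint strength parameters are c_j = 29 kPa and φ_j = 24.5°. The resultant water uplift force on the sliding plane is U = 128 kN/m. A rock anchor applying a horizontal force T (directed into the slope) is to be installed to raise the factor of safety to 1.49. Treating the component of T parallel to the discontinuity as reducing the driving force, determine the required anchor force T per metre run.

T = 123 kN/m

Resolving forces along and normal to the sliding plane, with the horizontal anchor force T adding T·sinα to the effective normal force and T·cosα acting up the plane against the driving force:
FS = [c_jL + (W cosα − U + T sinα) tanφ_j] / [W sinα − T cosα]
Without the anchor: N' = 956.9 kN/m, driving T_d = 771.0 kN/m, resisting R = 29·18.3 + 956.9·tan24.5° = 966.8 kN/m, FS = 1.25.
Setting FS = 1.49 and solving for T:
1.49·(771.0 − T cos35.4°) = 966.8 + T sin35.4°·tan24.5°
T·(sin35.4°·tan24.5° + 1.49·cos35.4°) = 1.49·771.0 − 966.8
T·(0.5793·0.4557 + 1.49·0.8151) = 1148.8 − 966.8 = 182.0
T·1.4785 = 182.0
T = 123.1 kN/m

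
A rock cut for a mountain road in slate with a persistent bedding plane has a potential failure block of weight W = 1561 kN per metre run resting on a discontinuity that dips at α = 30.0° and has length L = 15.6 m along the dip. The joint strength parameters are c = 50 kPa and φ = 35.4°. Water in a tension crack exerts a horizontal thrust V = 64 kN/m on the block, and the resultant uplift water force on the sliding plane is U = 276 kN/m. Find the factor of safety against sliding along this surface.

FS = 1.82

Resolving the block weight along and normal to the plane and applying the Mohr–Coulomb strength on the joint:
N' = W cosα − U − V sinα = 1561·cos30.0° − 276 − 64·sin30.0° = 1043.9 kN/m
Driving force T = W sinα + V cosα = 1561·sin30.0° + 64·cos30.0° = 835.9 kN/m
Resisting force R = c·L + N'·tanφ = 50·15.6 + 1043.9·tan35.4° = 780.0 + 741.8 = 1521.8 kN/m
FS = R / T = 1521.8 / 835.9 = 1.821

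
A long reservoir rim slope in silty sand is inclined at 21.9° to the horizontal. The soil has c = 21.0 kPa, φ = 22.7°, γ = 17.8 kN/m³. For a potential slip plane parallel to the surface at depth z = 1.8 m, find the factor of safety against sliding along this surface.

For an infinite slope with a slip plane parallel to the surface (no pore pressure): FS = [c + γz cos²β tanφ] / [γz sinβ cosβ].
γz = 17.8·1.8 = 32.04 kN/m²
Numerator = 21.0 + 32.04·cos²21.9°·tan22.7° = 21.0 + 32.04·0.8609·0.4183 = 32.538 kPa
Denominator = 32.04·sin21.9°·cos21.9° = 32.04·0.3730·0.9278 = 11.088 kPa
FS = 32.538 / 11.088 = 2.934

FS = 2.93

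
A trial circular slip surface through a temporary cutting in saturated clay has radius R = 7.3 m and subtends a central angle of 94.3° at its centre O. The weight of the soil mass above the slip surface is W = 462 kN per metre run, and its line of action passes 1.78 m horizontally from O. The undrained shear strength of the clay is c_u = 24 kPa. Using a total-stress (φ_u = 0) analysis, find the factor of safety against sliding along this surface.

Taking moments about the centre O, the resisting moment is provided by the undrained shear strength acting along the arc:
Arc length L_a = R·θ = 7.3·(94.3°·π/180) = 7.3·1.6458 = 12.01 m
M_R = c_u·L_a·R = 24·12.01·7.3 = 2105.0 kN·m/m
M_D = W·d = 462·1.78 = 822.4 kN·m/m
FS = M_R / M_D = 2105.0 / 822.4 = 2.560

FS = 2.56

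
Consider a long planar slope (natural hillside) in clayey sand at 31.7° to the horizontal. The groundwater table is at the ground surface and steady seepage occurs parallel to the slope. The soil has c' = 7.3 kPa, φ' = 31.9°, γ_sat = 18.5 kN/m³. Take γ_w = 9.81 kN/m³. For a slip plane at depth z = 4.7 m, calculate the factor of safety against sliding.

With seepage parallel to the slope and the water table at the surface, the effective normal stress on the slip plane uses the buoyant unit weight γ' = γ_sat − γ_w while the driving shear stress uses γ_sat:
FS = [c' + γ' z cos²β tanφ'] / [γ_sat z sinβ cosβ]
γ' = 18.5 − 9.81 = 8.69 kN/m³
Numerator = 7.3 + 8.69·4.7·cos²31.7°·tan31.9° = 7.3 + 8.69·4.7·0.7239·0.6224 = 25.703 kPa
Denominator = 18.5·4.7·sin31.7°·cos31.7° = 18.5·4.7·0.5255·0.8508 = 38.873 kPa
FS = 25.703 / 38.873 = 0.661

FS = 0.66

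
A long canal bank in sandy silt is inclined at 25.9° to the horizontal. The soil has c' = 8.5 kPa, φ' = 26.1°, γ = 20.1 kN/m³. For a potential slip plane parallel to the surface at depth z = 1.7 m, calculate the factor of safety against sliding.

For an infinite slope with a slip plane parallel to the surface (no pore pressure): FS = [c' + γz cos²β tanφ'] / [γz sinβ cosβ].
γz = 20.1·1.7 = 34.17 kN/m²
Numerator = 8.5 + 34.17·cos²25.9°·tan26.1° = 8.5 + 34.17·0.8092·0.4899 = 22.046 kPa
Denominator = 34.17·sin25.9°·cos25.9° = 34.17·0.4368·0.8996 = 13.426 kPa
FS = 22.046 / 13.426 = 1.642

FS = 1.64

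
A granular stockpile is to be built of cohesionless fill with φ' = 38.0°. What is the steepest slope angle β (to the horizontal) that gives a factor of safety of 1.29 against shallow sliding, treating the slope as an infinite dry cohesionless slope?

For an infinite dry cohesionless slope FS = tanφ'/tanβ, so tanβ = tanφ' / FS.
tanβ = tan38.0° / 1.29 = 0.7813 / 1.29 = 0.6056
β = arctan(0.6056) = 31.20°

β = 31.2°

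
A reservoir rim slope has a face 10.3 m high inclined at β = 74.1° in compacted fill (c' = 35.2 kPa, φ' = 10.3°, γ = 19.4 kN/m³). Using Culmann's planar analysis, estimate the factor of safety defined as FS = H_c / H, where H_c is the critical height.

H_c = (4c'/γ) · sinβ cosφ' / [1 − cos(β − φ')]
    = (4·35.2/19.4) · sin74.1°·cos10.3° / [1 − cos63.8°]
    = 7.258 · 0.9462 / 0.5585 = 12.30 m
FS = H_c / H = 12.30 / 10.3 = 1.194

FS = 1.19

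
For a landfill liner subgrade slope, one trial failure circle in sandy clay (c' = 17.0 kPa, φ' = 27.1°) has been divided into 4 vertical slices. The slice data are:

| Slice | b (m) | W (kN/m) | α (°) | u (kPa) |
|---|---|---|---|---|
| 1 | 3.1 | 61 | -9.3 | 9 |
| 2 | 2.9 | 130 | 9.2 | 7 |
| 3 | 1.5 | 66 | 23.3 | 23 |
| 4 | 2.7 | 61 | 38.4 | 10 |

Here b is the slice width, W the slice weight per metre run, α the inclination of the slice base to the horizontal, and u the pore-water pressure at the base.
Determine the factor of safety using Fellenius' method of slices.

FS = 3.73

Ordinary method of slices: FS = Σ[c'·Δl_i + (W_i cosα_i − u_i·Δl_i)·tanφ'] / Σ W_i sinα_i, with Δl_i = b_i / cosα_i.
Slice 1: Δl = 3.1/cos(-9.3°) = 3.141 m; N'_1 = 61·cos(-9.3°) − 9·3.141 = 31.9; c'Δl = 53.40; W sinα = -9.9
Slice 2: Δl = 2.9/cos9.2° = 2.938 m; N'_2 = 130·cos9.2° − 7·2.938 = 107.8; c'Δl = 49.94; W sinα = 20.8
Slice 3: Δl = 1.5/cos23.3° = 1.633 m; N'_3 = 66·cos23.3° − 23·1.633 = 23.1; c'Δl = 27.76; W sinα = 26.1
Slice 4: Δl = 2.7/cos38.4° = 3.445 m; N'_4 = 61·cos38.4° − 10·3.445 = 13.4; c'Δl = 58.57; W sinα = 37.9
Σc'Δl = 189.7 kN/m; ΣN' = 176.1 kN/m; ΣW sinα = 74.9 kN/m
Resisting = 189.7 + 176.1·tan27.1° = 189.7 + 90.1 = 279.8 kN/m
FS = 279.8 / 74.9 = 3.734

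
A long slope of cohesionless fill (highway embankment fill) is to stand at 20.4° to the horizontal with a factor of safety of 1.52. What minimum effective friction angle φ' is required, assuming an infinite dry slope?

φ' = 29.5°

FS = tanφ'/tanβ ⇒ tanφ' = FS · tanβ = 1.52 · tan20.4° = 0.5653
φ' = arctan(0.5653) = 29.48°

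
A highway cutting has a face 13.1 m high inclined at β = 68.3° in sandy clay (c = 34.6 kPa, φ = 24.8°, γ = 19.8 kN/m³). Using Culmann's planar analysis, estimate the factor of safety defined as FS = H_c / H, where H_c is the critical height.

FS = 1.64

H_c = (4c/γ) · sinβ cosφ / [1 − cos(β − φ)]
    = (4·34.6/19.8) · sin68.3°·cos24.8° / [1 − cos43.5°]
    = 6.990 · 0.8434 / 0.2746 = 21.47 m
FS = H_c / H = 21.47 / 13.1 = 1.639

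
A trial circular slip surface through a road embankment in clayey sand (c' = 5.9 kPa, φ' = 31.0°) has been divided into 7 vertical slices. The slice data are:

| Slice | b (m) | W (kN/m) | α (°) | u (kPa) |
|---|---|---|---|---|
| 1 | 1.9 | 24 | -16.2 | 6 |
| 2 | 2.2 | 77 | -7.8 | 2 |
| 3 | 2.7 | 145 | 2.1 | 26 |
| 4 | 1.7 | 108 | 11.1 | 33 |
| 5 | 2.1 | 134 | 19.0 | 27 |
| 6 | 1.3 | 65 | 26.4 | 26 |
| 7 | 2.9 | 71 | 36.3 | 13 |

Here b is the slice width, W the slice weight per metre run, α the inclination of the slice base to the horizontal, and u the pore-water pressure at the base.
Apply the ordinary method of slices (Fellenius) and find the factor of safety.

Ordinary method of slices: FS = Σ[c'·Δl_i + (W_i cosα_i − u_i·Δl_i)·tanφ'] / Σ W_i sinα_i, with Δl_i = b_i / cosα_i.
Slice 1: Δl = 1.9/cos(-16.2°) = 1.979 m; N'_1 = 24·cos(-16.2°) − 6·1.979 = 11.2; c'Δl = 11.67; W sinα = -6.7
Slice 2: Δl = 2.2/cos(-7.8°) = 2.221 m; N'_2 = 77·cos(-7.8°) − 2·2.221 = 71.8; c'Δl = 13.10; W sinα = -10.5
Slice 3: Δl = 2.7/cos2.1° = 2.702 m; N'_3 = 145·cos2.1° − 26·2.702 = 74.7; c'Δl = 15.94; W sinα = 5.3
Slice 4: Δl = 1.7/cos11.1° = 1.732 m; N'_4 = 108·cos11.1° − 33·1.732 = 48.8; c'Δl = 10.22; W sinα = 20.8
Slice 5: Δl = 2.1/cos19.0° = 2.221 m; N'_5 = 134·cos19.0° − 27·2.221 = 66.7; c'Δl = 13.10; W sinα = 43.6
Slice 6: Δl = 1.3/cos26.4° = 1.451 m; N'_6 = 65·cos26.4° − 26·1.451 = 20.5; c'Δl = 8.56; W sinα = 28.9
Slice 7: Δl = 2.9/cos36.3° = 3.598 m; N'_7 = 71·cos36.3° − 13·3.598 = 10.4; c'Δl = 21.23; W sinα = 42.0
Σc'Δl = 93.8 kN/m; ΣN' = 304.1 kN/m; ΣW sinα = 123.5 kN/m
Resisting = 93.8 + 304.1·tan31.0° = 93.8 + 182.8 = 276.6 kN/m
FS = 276.6 / 123.5 = 2.239

FS = 2.24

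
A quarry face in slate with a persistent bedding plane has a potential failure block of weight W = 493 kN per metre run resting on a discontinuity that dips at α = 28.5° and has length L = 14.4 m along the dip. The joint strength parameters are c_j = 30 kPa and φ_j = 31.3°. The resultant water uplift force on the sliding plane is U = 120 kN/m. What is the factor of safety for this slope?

FS = 2.65

Resolving the block weight along and normal to the plane and applying the Mohr–Coulomb strength on the joint:
N' = W cosα − U = 493·cos28.5° − 120 = 313.3 kN/m
Driving force T = W sinα = 493·sin28.5° = 235.2 kN/m
Resisting force R = c_j·L + N'·tanφ_j = 30·14.4 + 313.3·tan31.3° = 432.0 + 190.5 = 622.5 kN/m
FS = R / T = 622.5 / 235.2 = 2.646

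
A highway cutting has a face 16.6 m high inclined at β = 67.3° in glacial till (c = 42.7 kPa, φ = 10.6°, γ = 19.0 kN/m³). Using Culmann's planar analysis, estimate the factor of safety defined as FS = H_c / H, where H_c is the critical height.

H_c = (4c/γ) · sinβ cosφ / [1 − cos(β − φ)]
    = (4·42.7/19.0) · sin67.3°·cos10.6° / [1 − cos56.7°]
    = 8.989 · 0.9068 / 0.4510 = 18.08 m
FS = H_c / H = 18.08 / 16.6 = 1.089

FS = 1.09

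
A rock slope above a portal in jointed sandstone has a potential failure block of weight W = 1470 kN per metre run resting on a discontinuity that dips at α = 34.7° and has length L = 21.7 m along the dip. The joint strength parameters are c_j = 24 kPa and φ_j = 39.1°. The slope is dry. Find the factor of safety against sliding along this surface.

Resolving the block weight along and normal to the plane and applying the Mohr–Coulomb strength on the joint:
N' = W cosα = 1470·cos34.7° = 1208.6 kN/m
Driving force T = W sinα = 1470·sin34.7° = 836.8 kN/m
Resisting force R = c_j·L + N'·tanφ_j = 24·21.7 + 1208.6·tan39.1° = 520.8 + 982.2 = 1503.0 kN/m
FS = R / T = 1503.0 / 836.8 = 1.796

FS = 1.80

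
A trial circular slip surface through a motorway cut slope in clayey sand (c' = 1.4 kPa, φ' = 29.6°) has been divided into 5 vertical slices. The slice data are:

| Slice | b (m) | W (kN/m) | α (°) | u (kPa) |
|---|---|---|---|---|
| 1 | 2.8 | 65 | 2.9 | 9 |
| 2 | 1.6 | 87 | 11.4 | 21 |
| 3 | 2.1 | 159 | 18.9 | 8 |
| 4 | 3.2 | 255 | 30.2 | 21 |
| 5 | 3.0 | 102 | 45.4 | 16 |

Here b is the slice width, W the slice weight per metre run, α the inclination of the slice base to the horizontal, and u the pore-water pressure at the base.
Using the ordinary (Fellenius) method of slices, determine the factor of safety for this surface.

Ordinary method of slices: FS = Σ[c'·Δl_i + (W_i cosα_i − u_i·Δl_i)·tanφ'] / Σ W_i sinα_i, with Δl_i = b_i / cosα_i.
Slice 1: Δl = 2.8/cos2.9° = 2.804 m; N'_1 = 65·cos2.9° − 9·2.804 = 39.7; c'Δl = 3.93; W sinα = 3.3
Slice 2: Δl = 1.6/cos11.4° = 1.632 m; N'_2 = 87·cos11.4° − 21·1.632 = 51.0; c'Δl = 2.29; W sinα = 17.2
Slice 3: Δl = 2.1/cos18.9° = 2.220 m; N'_3 = 159·cos18.9° − 8·2.220 = 132.7; c'Δl = 3.11; W sinα = 51.5
Slice 4: Δl = 3.2/cos30.2° = 3.703 m; N'_4 = 255·cos30.2° − 21·3.703 = 142.6; c'Δl = 5.18; W sinα = 128.3
Slice 5: Δl = 3.0/cos45.4° = 4.273 m; N'_5 = 102·cos45.4° − 16·4.273 = 3.3; c'Δl = 5.98; W sinα = 72.6
Σc'Δl = 20.5 kN/m; ΣN' = 369.3 kN/m; ΣW sinα = 272.9 kN/m
Resisting = 20.5 + 369.3·tan29.6° = 20.5 + 209.8 = 230.3 kN/m
FS = 230.3 / 272.9 = 0.844

FS = 0.84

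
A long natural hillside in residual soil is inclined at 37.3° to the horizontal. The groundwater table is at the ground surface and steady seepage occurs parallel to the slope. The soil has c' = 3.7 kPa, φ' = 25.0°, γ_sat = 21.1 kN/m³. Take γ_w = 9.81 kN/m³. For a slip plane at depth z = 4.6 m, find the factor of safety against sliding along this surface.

With seepage parallel to the slope and the water table at the surface, the effective normal stress on the slip plane uses the buoyant unit weight γ' = γ_sat − γ_w while the driving shear stress uses γ_sat:
FS = [c' + γ' z cos²β tanφ'] / [γ_sat z sinβ cosβ]
γ' = 21.1 − 9.81 = 11.29 kN/m³
Numerator = 3.7 + 11.29·4.6·cos²37.3°·tan25.0° = 3.7 + 11.29·4.6·0.6328·0.4663 = 19.024 kPa
Denominator = 21.1·4.6·sin37.3°·cos37.3° = 21.1·4.6·0.6060·0.7955 = 46.788 kPa
FS = 19.024 / 46.788 = 0.407

FS = 0.41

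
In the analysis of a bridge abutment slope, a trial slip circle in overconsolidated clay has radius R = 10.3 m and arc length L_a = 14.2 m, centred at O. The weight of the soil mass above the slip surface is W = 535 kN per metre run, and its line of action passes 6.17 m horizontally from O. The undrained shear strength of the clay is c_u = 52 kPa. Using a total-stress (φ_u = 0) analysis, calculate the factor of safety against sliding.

FS = 2.30

Taking moments about the centre O, the resisting moment is provided by the undrained shear strength acting along the arc:
M_R = c_u·L_a·R = 52·14.20·10.3 = 7605.5 kN·m/m
M_D = W·d = 535·6.17 = 3300.9 kN·m/m
FS = M_R / M_D = 7605.5 / 3300.9 = 2.304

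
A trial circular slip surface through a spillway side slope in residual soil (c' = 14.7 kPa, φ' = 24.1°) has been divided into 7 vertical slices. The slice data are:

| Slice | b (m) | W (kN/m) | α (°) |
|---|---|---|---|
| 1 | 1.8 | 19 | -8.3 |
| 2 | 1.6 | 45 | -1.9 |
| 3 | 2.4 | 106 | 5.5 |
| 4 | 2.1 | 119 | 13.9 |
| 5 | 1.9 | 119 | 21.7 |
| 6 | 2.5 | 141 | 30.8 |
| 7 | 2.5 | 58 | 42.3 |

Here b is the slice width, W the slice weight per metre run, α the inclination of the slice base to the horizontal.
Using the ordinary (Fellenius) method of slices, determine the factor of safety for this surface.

FS = 2.58

Ordinary method of slices: FS = Σ[c'·Δl_i + (W_i cosα_i)·tanφ'] / Σ W_i sinα_i, with Δl_i = b_i / cosα_i.
Slice 1: Δl = 1.8/cos(-8.3°) = 1.819 m; N'_1 = 19·cos(-8.3°) = 18.8; c'Δl = 26.74; W sinα = -2.7
Slice 2: Δl = 1.6/cos(-1.9°) = 1.601 m; N'_2 = 45·cos(-1.9°) = 45.0; c'Δl = 23.53; W sinα = -1.5
Slice 3: Δl = 2.4/cos5.5° = 2.411 m; N'_3 = 106·cos5.5° = 105.5; c'Δl = 35.44; W sinα = 10.2
Slice 4: Δl = 2.1/cos13.9° = 2.163 m; N'_4 = 119·cos13.9° = 115.5; c'Δl = 31.80; W sinα = 28.6
Slice 5: Δl = 1.9/cos21.7° = 2.045 m; N'_5 = 119·cos21.7° = 110.6; c'Δl = 30.06; W sinα = 44.0
Slice 6: Δl = 2.5/cos30.8° = 2.910 m; N'_6 = 141·cos30.8° = 121.1; c'Δl = 42.78; W sinα = 72.2
Slice 7: Δl = 2.5/cos42.3° = 3.380 m; N'_7 = 58·cos42.3° = 42.9; c'Δl = 49.69; W sinα = 39.0
Σc'Δl = 240.0 kN/m; ΣN' = 559.4 kN/m; ΣW sinα = 189.7 kN/m
Resisting = 240.0 + 559.4·tan24.1° = 240.0 + 250.2 = 490.3 kN/m
FS = 490.3 / 189.7 = 2.584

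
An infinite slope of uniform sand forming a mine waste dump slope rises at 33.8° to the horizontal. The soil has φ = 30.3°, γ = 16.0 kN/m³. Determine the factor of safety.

For a dry cohesionless infinite slope the factor of safety is FS = tanφ / tanβ.
FS = tan30.3° / tan33.8° = 0.5844 / 0.6694 = 0.873

FS = 0.87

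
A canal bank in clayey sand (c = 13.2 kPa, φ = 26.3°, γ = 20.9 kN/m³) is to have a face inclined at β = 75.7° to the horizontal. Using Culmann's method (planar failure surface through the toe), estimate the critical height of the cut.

H_c = 6.28 m

Culmann's analysis gives the critical failure plane at α_cr = (β + φ)/2 = (75.7 + 26.3)/2 = 51.0°, and the critical height
H_c = (4c/γ) · sinβ cosφ / [1 − cos(β − φ)]
    = (4·13.2/20.9) · sin75.7°·cos26.3° / [1 − cos(49.4°)]
    = 2.526 · 0.9690·0.8965 / [1 − 0.6508]
    = 2.526 · 0.8687 / 0.3492
    = 6.28 m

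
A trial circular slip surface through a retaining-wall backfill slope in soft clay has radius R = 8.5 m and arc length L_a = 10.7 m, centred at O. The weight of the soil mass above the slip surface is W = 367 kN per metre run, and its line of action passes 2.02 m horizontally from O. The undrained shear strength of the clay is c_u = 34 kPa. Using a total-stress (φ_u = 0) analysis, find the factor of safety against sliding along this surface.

FS = 4.17

Taking moments about the centre O, the resisting moment is provided by the undrained shear strength acting along the arc:
M_R = c_u·L_a·R = 34·10.70·8.5 = 3092.3 kN·m/m
M_D = W·d = 367·2.02 = 741.3 kN·m/m
FS = M_R / M_D = 3092.3 / 741.3 = 4.171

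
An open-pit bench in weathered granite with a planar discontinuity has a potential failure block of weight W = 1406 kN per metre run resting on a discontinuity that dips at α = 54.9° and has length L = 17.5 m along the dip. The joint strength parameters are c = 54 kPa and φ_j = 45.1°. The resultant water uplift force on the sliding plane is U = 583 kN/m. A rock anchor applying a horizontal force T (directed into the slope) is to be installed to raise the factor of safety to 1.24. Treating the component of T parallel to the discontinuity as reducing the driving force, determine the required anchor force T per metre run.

Resolving forces along and normal to the sliding plane, with the horizontal anchor force T adding T·sinα to the effective normal force and T·cosα acting up the plane against the driving force:
FS = [cL + (W cosα − U + T sinα) tanφ_j] / [W sinα − T cosα]
Without the anchor: N' = 225.5 kN/m, driving T_d = 1150.3 kN/m, resisting R = 54·17.5 + 225.5·tan45.1° = 1171.2 kN/m, FS = 1.02.
Setting FS = 1.24 and solving for T:
1.24·(1150.3 − T cos54.9°) = 1171.2 + T sin54.9°·tan45.1°
T·(sin54.9°·tan45.1° + 1.24·cos54.9°) = 1.24·1150.3 − 1171.2
T·(0.8181·1.0035 + 1.24·0.5750) = 1426.4 − 1171.2 = 255.1
T·1.5340 = 255.1
T = 166.3 kN/m

T = 166 kN/m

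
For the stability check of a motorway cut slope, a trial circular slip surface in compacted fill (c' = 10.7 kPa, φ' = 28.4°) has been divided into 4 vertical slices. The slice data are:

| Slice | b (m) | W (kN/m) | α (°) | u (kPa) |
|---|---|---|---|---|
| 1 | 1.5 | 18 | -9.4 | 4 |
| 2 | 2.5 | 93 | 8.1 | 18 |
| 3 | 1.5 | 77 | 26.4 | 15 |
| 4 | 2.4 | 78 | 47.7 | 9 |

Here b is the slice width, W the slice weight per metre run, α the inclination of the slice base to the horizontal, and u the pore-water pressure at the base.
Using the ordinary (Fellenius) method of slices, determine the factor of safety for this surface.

FS = 1.62

Ordinary method of slices: FS = Σ[c'·Δl_i + (W_i cosα_i − u_i·Δl_i)·tanφ'] / Σ W_i sinα_i, with Δl_i = b_i / cosα_i.
Slice 1: Δl = 1.5/cos(-9.4°) = 1.520 m; N'_1 = 18·cos(-9.4°) − 4·1.520 = 11.7; c'Δl = 16.27; W sinα = -2.9
Slice 2: Δl = 2.5/cos8.1° = 2.525 m; N'_2 = 93·cos8.1° − 18·2.525 = 46.6; c'Δl = 27.02; W sinα = 13.1
Slice 3: Δl = 1.5/cos26.4° = 1.675 m; N'_3 = 77·cos26.4° − 15·1.675 = 43.9; c'Δl = 17.92; W sinα = 34.2
Slice 4: Δl = 2.4/cos47.7° = 3.566 m; N'_4 = 78·cos47.7° − 9·3.566 = 20.4; c'Δl = 38.16; W sinα = 57.7
Σc'Δl = 99.4 kN/m; ΣN' = 122.5 kN/m; ΣW sinα = 102.1 kN/m
Resisting = 99.4 + 122.5·tan28.4° = 99.4 + 66.3 = 165.6 kN/m
FS = 165.6 / 102.1 = 1.622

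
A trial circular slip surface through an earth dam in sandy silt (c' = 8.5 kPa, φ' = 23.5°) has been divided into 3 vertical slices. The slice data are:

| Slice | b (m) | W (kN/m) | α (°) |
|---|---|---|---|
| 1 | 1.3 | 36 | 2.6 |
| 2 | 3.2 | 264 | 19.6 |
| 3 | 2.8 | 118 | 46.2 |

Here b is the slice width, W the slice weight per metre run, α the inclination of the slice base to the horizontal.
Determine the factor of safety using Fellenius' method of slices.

Ordinary method of slices: FS = Σ[c'·Δl_i + (W_i cosα_i)·tanφ'] / Σ W_i sinα_i, with Δl_i = b_i / cosα_i.
Slice 1: Δl = 1.3/cos2.6° = 1.301 m; N'_1 = 36·cos2.6° = 36.0; c'Δl = 11.06; W sinα = 1.6
Slice 2: Δl = 3.2/cos19.6° = 3.397 m; N'_2 = 264·cos19.6° = 248.7; c'Δl = 28.87; W sinα = 88.6
Slice 3: Δl = 2.8/cos46.2° = 4.045 m; N'_3 = 118·cos46.2° = 81.7; c'Δl = 34.39; W sinα = 85.2
Σc'Δl = 74.3 kN/m; ΣN' = 366.3 kN/m; ΣW sinα = 175.4 kN/m
Resisting = 74.3 + 366.3·tan23.5° = 74.3 + 159.3 = 233.6 kN/m
FS = 233.6 / 175.4 = 1.332

FS = 1.33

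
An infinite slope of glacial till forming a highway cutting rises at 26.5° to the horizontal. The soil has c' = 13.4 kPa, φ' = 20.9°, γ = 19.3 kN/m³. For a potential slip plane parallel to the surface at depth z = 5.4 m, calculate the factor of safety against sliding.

For an infinite slope with a slip plane parallel to the surface (no pore pressure): FS = [c' + γz cos²β tanφ'] / [γz sinβ cosβ].
γz = 19.3·5.4 = 104.22 kN/m²
Numerator = 13.4 + 104.22·cos²26.5°·tan20.9° = 13.4 + 104.22·0.8009·0.3819 = 45.274 kPa
Denominator = 104.22·sin26.5°·cos26.5° = 104.22·0.4462·0.8949 = 41.617 kPa
FS = 45.274 / 41.617 = 1.088

FS = 1.09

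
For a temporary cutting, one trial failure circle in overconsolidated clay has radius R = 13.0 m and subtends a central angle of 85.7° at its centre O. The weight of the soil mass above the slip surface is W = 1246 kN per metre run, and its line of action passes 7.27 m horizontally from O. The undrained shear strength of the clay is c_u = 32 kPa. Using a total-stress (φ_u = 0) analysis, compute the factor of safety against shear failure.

FS = 0.89

Taking moments about the centre O, the resisting moment is provided by the undrained shear strength acting along the arc:
Arc length L_a = R·θ = 13.0·(85.7°·π/180) = 13.0·1.4957 = 19.44 m
M_R = c_u·L_a·R = 32·19.44·13.0 = 8089.0 kN·m/m
M_D = W·d = 1246·7.27 = 9058.4 kN·m/m
FS = M_R / M_D = 8089.0 / 9058.4 = 0.893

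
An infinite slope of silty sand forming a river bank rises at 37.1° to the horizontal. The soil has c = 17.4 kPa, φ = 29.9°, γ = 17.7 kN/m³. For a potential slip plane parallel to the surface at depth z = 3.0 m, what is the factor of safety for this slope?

For an infinite slope with a slip plane parallel to the surface (no pore pressure): FS = [c + γz cos²β tanφ] / [γz sinβ cosβ].
γz = 17.7·3.0 = 53.10 kN/m²
Numerator = 17.4 + 53.10·cos²37.1°·tan29.9° = 17.4 + 53.10·0.6361·0.5750 = 36.824 kPa
Denominator = 53.10·sin37.1°·cos37.1° = 53.10·0.6032·0.7976 = 25.547 kPa
FS = 36.824 / 25.547 = 1.441

FS = 1.44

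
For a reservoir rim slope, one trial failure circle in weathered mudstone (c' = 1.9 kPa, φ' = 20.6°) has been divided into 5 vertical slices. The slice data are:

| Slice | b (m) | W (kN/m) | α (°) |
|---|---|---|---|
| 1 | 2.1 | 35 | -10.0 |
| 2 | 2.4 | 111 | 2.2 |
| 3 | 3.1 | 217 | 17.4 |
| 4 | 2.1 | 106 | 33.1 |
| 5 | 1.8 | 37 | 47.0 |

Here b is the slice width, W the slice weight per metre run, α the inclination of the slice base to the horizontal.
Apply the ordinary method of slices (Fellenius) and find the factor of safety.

Ordinary method of slices: FS = Σ[c'·Δl_i + (W_i cosα_i)·tanφ'] / Σ W_i sinα_i, with Δl_i = b_i / cosα_i.
Slice 1: Δl = 2.1/cos(-10.0°) = 2.132 m; N'_1 = 35·cos(-10.0°) = 34.5; c'Δl = 4.05; W sinα = -6.1
Slice 2: Δl = 2.4/cos2.2° = 2.402 m; N'_2 = 111·cos2.2° = 110.9; c'Δl = 4.56; W sinα = 4.3
Slice 3: Δl = 3.1/cos17.4° = 3.249 m; N'_3 = 217·cos17.4° = 207.1; c'Δl = 6.17; W sinα = 64.9
Slice 4: Δl = 2.1/cos33.1° = 2.507 m; N'_4 = 106·cos33.1° = 88.8; c'Δl = 4.76; W sinα = 57.9
Slice 5: Δl = 1.8/cos47.0° = 2.639 m; N'_5 = 37·cos47.0° = 25.2; c'Δl = 5.01; W sinα = 27.1
Σc'Δl = 24.6 kN/m; ΣN' = 466.5 kN/m; ΣW sinα = 148.0 kN/m
Resisting = 24.6 + 466.5·tan20.6° = 24.6 + 175.3 = 199.9 kN/m
FS = 199.9 / 148.0 = 1.351

FS = 1.35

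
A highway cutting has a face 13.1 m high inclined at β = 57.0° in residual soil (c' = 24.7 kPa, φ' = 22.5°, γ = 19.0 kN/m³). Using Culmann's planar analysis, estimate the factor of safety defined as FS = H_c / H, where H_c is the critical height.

H_c = (4c'/γ) · sinβ cosφ' / [1 − cos(β − φ')]
    = (4·24.7/19.0) · sin57.0°·cos22.5° / [1 − cos34.5°]
    = 5.200 · 0.7748 / 0.1759 = 22.91 m
FS = H_c / H = 22.91 / 13.1 = 1.749

FS = 1.75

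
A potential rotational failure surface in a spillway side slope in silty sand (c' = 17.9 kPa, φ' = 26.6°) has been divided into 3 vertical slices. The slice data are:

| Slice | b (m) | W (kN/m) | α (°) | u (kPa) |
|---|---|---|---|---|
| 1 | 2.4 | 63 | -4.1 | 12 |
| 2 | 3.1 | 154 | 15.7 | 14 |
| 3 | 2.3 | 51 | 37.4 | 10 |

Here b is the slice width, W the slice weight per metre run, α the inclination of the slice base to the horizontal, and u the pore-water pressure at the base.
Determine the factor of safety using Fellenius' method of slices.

FS = 3.33

Ordinary method of slices: FS = Σ[c'·Δl_i + (W_i cosα_i − u_i·Δl_i)·tanφ'] / Σ W_i sinα_i, with Δl_i = b_i / cosα_i.
Slice 1: Δl = 2.4/cos(-4.1°) = 2.406 m; N'_1 = 63·cos(-4.1°) − 12·2.406 = 34.0; c'Δl = 43.07; W sinα = -4.5
Slice 2: Δl = 3.1/cos15.7° = 3.220 m; N'_2 = 154·cos15.7° − 14·3.220 = 103.2; c'Δl = 57.64; W sinα = 41.7
Slice 3: Δl = 2.3/cos37.4° = 2.895 m; N'_3 = 51·cos37.4° − 10·2.895 = 11.6; c'Δl = 51.82; W sinα = 31.0
Σc'Δl = 152.5 kN/m; ΣN' = 148.7 kN/m; ΣW sinα = 68.1 kN/m
Resisting = 152.5 + 148.7·tan26.6° = 152.5 + 74.5 = 227.0 kN/m
FS = 227.0 / 68.1 = 3.331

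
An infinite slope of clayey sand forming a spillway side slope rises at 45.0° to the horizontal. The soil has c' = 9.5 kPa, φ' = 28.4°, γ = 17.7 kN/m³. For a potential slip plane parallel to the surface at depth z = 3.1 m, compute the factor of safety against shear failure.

FS = 0.89

For an infinite slope with a slip plane parallel to the surface (no pore pressure): FS = [c' + γz cos²β tanφ'] / [γz sinβ cosβ].
γz = 17.7·3.1 = 54.87 kN/m²
Numerator = 9.5 + 54.87·cos²45.0°·tan28.4° = 9.5 + 54.87·0.5000·0.5407 = 24.334 kPa
Denominator = 54.87·sin45.0°·cos45.0° = 54.87·0.7071·0.7071 = 27.435 kPa
FS = 24.334 / 27.435 = 0.887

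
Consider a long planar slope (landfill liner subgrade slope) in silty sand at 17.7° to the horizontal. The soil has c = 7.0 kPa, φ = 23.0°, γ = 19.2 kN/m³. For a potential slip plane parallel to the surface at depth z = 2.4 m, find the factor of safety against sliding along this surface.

For an infinite slope with a slip plane parallel to the surface (no pore pressure): FS = [c + γz cos²β tanφ] / [γz sinβ cosβ].
γz = 19.2·2.4 = 46.08 kN/m²
Numerator = 7.0 + 46.08·cos²17.7°·tan23.0° = 7.0 + 46.08·0.9076·0.4245 = 24.752 kPa
Denominator = 46.08·sin17.7°·cos17.7° = 46.08·0.3040·0.9527 = 13.347 kPa
FS = 24.752 / 13.347 = 1.855

FS = 1.85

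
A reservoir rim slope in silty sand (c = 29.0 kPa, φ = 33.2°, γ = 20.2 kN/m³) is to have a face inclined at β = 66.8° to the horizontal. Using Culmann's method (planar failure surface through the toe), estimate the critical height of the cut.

Culmann's analysis gives the critical failure plane at α_cr = (β + φ)/2 = (66.8 + 33.2)/2 = 50.0°, and the critical height
H_c = (4c/γ) · sinβ cosφ / [1 − cos(β − φ)]
    = (4·29.0/20.2) · sin66.8°·cos33.2° / [1 − cos(33.6°)]
    = 5.743 · 0.9191·0.8368 / [1 − 0.8329]
    = 5.743 · 0.7691 / 0.1671
    = 26.43 m

H_c = 26.43 m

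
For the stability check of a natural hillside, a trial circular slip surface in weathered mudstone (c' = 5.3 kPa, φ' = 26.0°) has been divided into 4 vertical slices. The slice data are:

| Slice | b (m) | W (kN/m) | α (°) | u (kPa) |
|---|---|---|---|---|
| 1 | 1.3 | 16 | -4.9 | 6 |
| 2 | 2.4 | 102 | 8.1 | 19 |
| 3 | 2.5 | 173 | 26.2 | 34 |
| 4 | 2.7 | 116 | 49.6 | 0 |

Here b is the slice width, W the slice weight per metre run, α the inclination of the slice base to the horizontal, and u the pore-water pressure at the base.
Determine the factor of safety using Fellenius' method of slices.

Ordinary method of slices: FS = Σ[c'·Δl_i + (W_i cosα_i − u_i·Δl_i)·tanφ'] / Σ W_i sinα_i, with Δl_i = b_i / cosα_i.
Slice 1: Δl = 1.3/cos(-4.9°) = 1.305 m; N'_1 = 16·cos(-4.9°) − 6·1.305 = 8.1; c'Δl = 6.92; W sinα = -1.4
Slice 2: Δl = 2.4/cos8.1° = 2.424 m; N'_2 = 102·cos8.1° − 19·2.424 = 54.9; c'Δl = 12.85; W sinα = 14.4
Slice 3: Δl = 2.5/cos26.2° = 2.786 m; N'_3 = 173·cos26.2° − 34·2.786 = 60.5; c'Δl = 14.77; W sinα = 76.4
Slice 4: Δl = 2.7/cos49.6° = 4.166 m; N'_4 = 116·cos49.6° − 0·4.166 = 75.2; c'Δl = 22.08; W sinα = 88.3
Σc'Δl = 56.6 kN/m; ΣN' = 198.7 kN/m; ΣW sinα = 177.7 kN/m
Resisting = 56.6 + 198.7·tan26.0° = 56.6 + 96.9 = 153.5 kN/m
FS = 153.5 / 177.7 = 0.864

FS = 0.86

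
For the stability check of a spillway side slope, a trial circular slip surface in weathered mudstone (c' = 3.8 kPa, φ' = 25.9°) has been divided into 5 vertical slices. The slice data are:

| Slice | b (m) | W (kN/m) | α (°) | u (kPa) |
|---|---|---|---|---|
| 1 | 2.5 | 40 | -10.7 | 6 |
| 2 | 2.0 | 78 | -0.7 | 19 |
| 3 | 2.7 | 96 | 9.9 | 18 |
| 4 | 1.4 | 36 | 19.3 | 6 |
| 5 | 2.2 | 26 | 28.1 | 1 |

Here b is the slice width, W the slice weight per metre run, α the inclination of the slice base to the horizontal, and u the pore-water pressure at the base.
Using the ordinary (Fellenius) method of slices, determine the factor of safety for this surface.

Ordinary method of slices: FS = Σ[c'·Δl_i + (W_i cosα_i − u_i·Δl_i)·tanφ'] / Σ W_i sinα_i, with Δl_i = b_i / cosα_i.
Slice 1: Δl = 2.5/cos(-10.7°) = 2.544 m; N'_1 = 40·cos(-10.7°) − 6·2.544 = 24.0; c'Δl = 9.67; W sinα = -7.4
Slice 2: Δl = 2.0/cos(-0.7°) = 2.000 m; N'_2 = 78·cos(-0.7°) − 19·2.000 = 40.0; c'Δl = 7.60; W sinα = -1.0
Slice 3: Δl = 2.7/cos9.9° = 2.741 m; N'_3 = 96·cos9.9° − 18·2.741 = 45.2; c'Δl = 10.42; W sinα = 16.5
Slice 4: Δl = 1.4/cos19.3° = 1.483 m; N'_4 = 36·cos19.3° − 6·1.483 = 25.1; c'Δl = 5.64; W sinα = 11.9
Slice 5: Δl = 2.2/cos28.1° = 2.494 m; N'_5 = 26·cos28.1° − 1·2.494 = 20.4; c'Δl = 9.48; W sinα = 12.2
Σc'Δl = 42.8 kN/m; ΣN' = 154.8 kN/m; ΣW sinα = 32.3 kN/m
Resisting = 42.8 + 154.8·tan25.9° = 42.8 + 75.2 = 118.0 kN/m
FS = 118.0 / 32.3 = 3.655

FS = 3.66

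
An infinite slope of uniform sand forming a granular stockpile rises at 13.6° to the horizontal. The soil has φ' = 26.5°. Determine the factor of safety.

For a dry cohesionless infinite slope the factor of safety is FS = tanφ' / tanβ.
FS = tan26.5° / tan13.6° = 0.4986 / 0.2419 = 2.061

FS = 2.06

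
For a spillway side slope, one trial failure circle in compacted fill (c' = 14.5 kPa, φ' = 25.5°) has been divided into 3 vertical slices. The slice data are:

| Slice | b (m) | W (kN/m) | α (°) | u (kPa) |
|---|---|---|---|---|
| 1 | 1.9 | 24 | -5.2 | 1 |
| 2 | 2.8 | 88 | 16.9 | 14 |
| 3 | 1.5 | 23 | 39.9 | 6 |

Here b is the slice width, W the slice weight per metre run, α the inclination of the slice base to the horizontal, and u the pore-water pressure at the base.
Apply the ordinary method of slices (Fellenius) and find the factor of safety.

FS = 3.47

Ordinary method of slices: FS = Σ[c'·Δl_i + (W_i cosα_i − u_i·Δl_i)·tanφ'] / Σ W_i sinα_i, with Δl_i = b_i / cosα_i.
Slice 1: Δl = 1.9/cos(-5.2°) = 1.908 m; N'_1 = 24·cos(-5.2°) − 1·1.908 = 22.0; c'Δl = 27.66; W sinα = -2.2
Slice 2: Δl = 2.8/cos16.9° = 2.926 m; N'_2 = 88·cos16.9° − 14·2.926 = 43.2; c'Δl = 42.43; W sinα = 25.6
Slice 3: Δl = 1.5/cos39.9° = 1.955 m; N'_3 = 23·cos39.9° − 6·1.955 = 5.9; c'Δl = 28.35; W sinα = 14.8
Σc'Δl = 98.4 kN/m; ΣN' = 71.1 kN/m; ΣW sinα = 38.2 kN/m
Resisting = 98.4 + 71.1·tan25.5° = 98.4 + 33.9 = 132.4 kN/m
FS = 132.4 / 38.2 = 3.469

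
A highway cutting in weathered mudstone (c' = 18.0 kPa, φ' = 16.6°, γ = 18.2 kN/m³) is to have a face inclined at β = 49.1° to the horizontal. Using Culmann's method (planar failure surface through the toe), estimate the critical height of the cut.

Culmann's analysis gives the critical failure plane at α_cr = (β + φ')/2 = (49.1 + 16.6)/2 = 32.9°, and the critical height
H_c = (4c'/γ) · sinβ cosφ' / [1 − cos(β − φ')]
    = (4·18.0/18.2) · sin49.1°·cos16.6° / [1 − cos(32.5°)]
    = 3.956 · 0.7559·0.9583 / [1 − 0.8434]
    = 3.956 · 0.7244 / 0.1566
    = 18.30 m

H_c = 18.30 m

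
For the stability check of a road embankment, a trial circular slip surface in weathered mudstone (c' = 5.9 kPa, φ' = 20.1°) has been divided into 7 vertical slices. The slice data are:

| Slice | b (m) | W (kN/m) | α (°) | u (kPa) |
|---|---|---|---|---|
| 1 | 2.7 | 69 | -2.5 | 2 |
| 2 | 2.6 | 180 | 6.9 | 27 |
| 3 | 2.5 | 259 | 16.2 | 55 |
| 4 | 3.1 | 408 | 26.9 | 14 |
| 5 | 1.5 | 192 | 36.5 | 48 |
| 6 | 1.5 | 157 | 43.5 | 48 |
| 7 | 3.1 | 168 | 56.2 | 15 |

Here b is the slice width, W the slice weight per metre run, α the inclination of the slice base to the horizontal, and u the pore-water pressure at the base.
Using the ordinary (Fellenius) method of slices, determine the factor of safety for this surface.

Ordinary method of slices: FS = Σ[c'·Δl_i + (W_i cosα_i − u_i·Δl_i)·tanφ'] / Σ W_i sinα_i, with Δl_i = b_i / cosα_i.
Slice 1: Δl = 2.7/cos(-2.5°) = 2.703 m; N'_1 = 69·cos(-2.5°) − 2·2.703 = 63.5; c'Δl = 15.95; W sinα = -3.0
Slice 2: Δl = 2.6/cos6.9° = 2.619 m; N'_2 = 180·cos6.9° − 27·2.619 = 108.0; c'Δl = 15.45; W sinα = 21.6
Slice 3: Δl = 2.5/cos16.2° = 2.603 m; N'_3 = 259·cos16.2° − 55·2.603 = 105.5; c'Δl = 15.36; W sinα = 72.3
Slice 4: Δl = 3.1/cos26.9° = 3.476 m; N'_4 = 408·cos26.9° − 14·3.476 = 315.2; c'Δl = 20.51; W sinα = 184.6
Slice 5: Δl = 1.5/cos36.5° = 1.866 m; N'_5 = 192·cos36.5° − 48·1.866 = 64.8; c'Δl = 11.01; W sinα = 114.2
Slice 6: Δl = 1.5/cos43.5° = 2.068 m; N'_6 = 157·cos43.5° − 48·2.068 = 14.6; c'Δl = 12.20; W sinα = 108.1
Slice 7: Δl = 3.1/cos56.2° = 5.573 m; N'_7 = 168·cos56.2° − 15·5.573 = 9.9; c'Δl = 32.88; W sinα = 139.6
Σc'Δl = 123.4 kN/m; ΣN' = 681.5 kN/m; ΣW sinα = 637.3 kN/m
Resisting = 123.4 + 681.5·tan20.1° = 123.4 + 249.4 = 372.7 kN/m
FS = 372.7 / 637.3 = 0.585

FS = 0.58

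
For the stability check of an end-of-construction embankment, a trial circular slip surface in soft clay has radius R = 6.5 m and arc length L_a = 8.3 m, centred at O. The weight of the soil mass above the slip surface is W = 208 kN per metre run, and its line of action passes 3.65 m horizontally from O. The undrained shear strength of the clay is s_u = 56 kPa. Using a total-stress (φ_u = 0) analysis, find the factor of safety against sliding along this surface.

FS = 3.98

Taking moments about the centre O, the resisting moment is provided by the undrained shear strength acting along the arc:
M_R = s_u·L_a·R = 56·8.30·6.5 = 3021.2 kN·m/m
M_D = W·d = 208·3.65 = 759.2 kN·m/m
FS = M_R / M_D = 3021.2 / 759.2 = 3.979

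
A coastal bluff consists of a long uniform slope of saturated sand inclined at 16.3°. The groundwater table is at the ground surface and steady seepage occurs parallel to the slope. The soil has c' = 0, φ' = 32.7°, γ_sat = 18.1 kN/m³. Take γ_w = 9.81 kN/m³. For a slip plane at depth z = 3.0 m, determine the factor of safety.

FS = 1.01

With seepage parallel to the slope and the water table at the surface, the effective normal stress on the slip plane uses the buoyant unit weight γ' = γ_sat − γ_w while the driving shear stress uses γ_sat:
FS = [c' + γ' z cos²β tanφ'] / [γ_sat z sinβ cosβ]
(For c' = 0 this reduces to FS = (γ'/γ_sat)·tanφ'/tanβ.)
γ' = 18.1 − 9.81 = 8.29 kN/m³
Numerator = 0.0 + 8.29·3.0·cos²16.3°·tan32.7° = 0.0 + 8.29·3.0·0.9212·0.6420 = 14.709 kPa
Denominator = 18.1·3.0·sin16.3°·cos16.3° = 18.1·3.0·0.2807·0.9598 = 14.628 kPa
FS = 14.709 / 14.628 = 1.006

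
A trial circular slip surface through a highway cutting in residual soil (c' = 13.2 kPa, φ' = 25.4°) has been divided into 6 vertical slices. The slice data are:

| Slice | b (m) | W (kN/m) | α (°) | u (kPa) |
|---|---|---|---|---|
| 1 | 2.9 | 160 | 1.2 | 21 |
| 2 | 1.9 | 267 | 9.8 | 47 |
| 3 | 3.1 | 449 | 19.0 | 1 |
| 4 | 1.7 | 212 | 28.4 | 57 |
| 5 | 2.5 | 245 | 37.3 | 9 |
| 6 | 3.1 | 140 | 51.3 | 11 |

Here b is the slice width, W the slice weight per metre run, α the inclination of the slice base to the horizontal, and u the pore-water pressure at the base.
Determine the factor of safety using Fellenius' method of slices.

Ordinary method of slices: FS = Σ[c'·Δl_i + (W_i cosα_i − u_i·Δl_i)·tanφ'] / Σ W_i sinα_i, with Δl_i = b_i / cosα_i.
Slice 1: Δl = 2.9/cos1.2° = 2.901 m; N'_1 = 160·cos1.2° − 21·2.901 = 99.1; c'Δl = 38.29; W sinα = 3.4
Slice 2: Δl = 1.9/cos9.8° = 1.928 m; N'_2 = 267·cos9.8° − 47·1.928 = 172.5; c'Δl = 25.45; W sinα = 45.4
Slice 3: Δl = 3.1/cos19.0° = 3.279 m; N'_3 = 449·cos19.0° − 1·3.279 = 421.3; c'Δl = 43.28; W sinα = 146.2
Slice 4: Δl = 1.7/cos28.4° = 1.933 m; N'_4 = 212·cos28.4° − 57·1.933 = 76.3; c'Δl = 25.51; W sinα = 100.8
Slice 5: Δl = 2.5/cos37.3° = 3.143 m; N'_5 = 245·cos37.3° − 9·3.143 = 166.6; c'Δl = 41.48; W sinα = 148.5
Slice 6: Δl = 3.1/cos51.3° = 4.958 m; N'_6 = 140·cos51.3° − 11·4.958 = 33.0; c'Δl = 65.45; W sinα = 109.3
Σc'Δl = 239.5 kN/m; ΣN' = 968.7 kN/m; ΣW sinα = 553.5 kN/m
Resisting = 239.5 + 968.7·tan25.4° = 239.5 + 460.0 = 699.4 kN/m
FS = 699.4 / 553.5 = 1.264

FS = 1.26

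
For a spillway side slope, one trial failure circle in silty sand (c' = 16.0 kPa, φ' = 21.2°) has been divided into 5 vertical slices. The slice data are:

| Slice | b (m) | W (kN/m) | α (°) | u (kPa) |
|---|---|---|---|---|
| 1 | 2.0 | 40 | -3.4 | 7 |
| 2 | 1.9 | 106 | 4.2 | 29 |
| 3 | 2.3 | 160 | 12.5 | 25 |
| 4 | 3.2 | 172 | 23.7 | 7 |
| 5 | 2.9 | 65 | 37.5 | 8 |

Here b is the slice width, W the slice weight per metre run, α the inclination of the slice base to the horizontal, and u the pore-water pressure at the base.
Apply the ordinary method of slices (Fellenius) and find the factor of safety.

Ordinary method of slices: FS = Σ[c'·Δl_i + (W_i cosα_i − u_i·Δl_i)·tanφ'] / Σ W_i sinα_i, with Δl_i = b_i / cosα_i.
Slice 1: Δl = 2.0/cos(-3.4°) = 2.004 m; N'_1 = 40·cos(-3.4°) − 7·2.004 = 25.9; c'Δl = 32.06; W sinα = -2.4
Slice 2: Δl = 1.9/cos4.2° = 1.905 m; N'_2 = 106·cos4.2° − 29·1.905 = 50.5; c'Δl = 30.48; W sinα = 7.8
Slice 3: Δl = 2.3/cos12.5° = 2.356 m; N'_3 = 160·cos12.5° − 25·2.356 = 97.3; c'Δl = 37.69; W sinα = 34.6
Slice 4: Δl = 3.2/cos23.7° = 3.495 m; N'_4 = 172·cos23.7° − 7·3.495 = 133.0; c'Δl = 55.92; W sinα = 69.1
Slice 5: Δl = 2.9/cos37.5° = 3.655 m; N'_5 = 65·cos37.5° − 8·3.655 = 22.3; c'Δl = 58.49; W sinα = 39.6
Σc'Δl = 214.6 kN/m; ΣN' = 329.0 kN/m; ΣW sinα = 148.7 kN/m
Resisting = 214.6 + 329.0·tan21.2° = 214.6 + 127.6 = 342.3 kN/m
FS = 342.3 / 148.7 = 2.301

FS = 2.30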